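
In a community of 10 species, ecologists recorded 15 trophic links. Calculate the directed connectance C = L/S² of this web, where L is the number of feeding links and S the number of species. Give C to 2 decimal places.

The web has S = 10 species and L = 15 feeding links.
C = L / S² = 15 / 100 = 0.1500 ≈ 0.15.

C = 0.15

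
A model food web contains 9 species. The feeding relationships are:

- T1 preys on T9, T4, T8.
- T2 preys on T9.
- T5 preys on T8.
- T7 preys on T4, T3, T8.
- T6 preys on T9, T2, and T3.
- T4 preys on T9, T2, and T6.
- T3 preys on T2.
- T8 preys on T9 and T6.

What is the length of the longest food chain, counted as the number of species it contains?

6 species

One longest chain: T9 → T2 → T3 → T6 → T4 → T1.
It has 6 species and 5 links.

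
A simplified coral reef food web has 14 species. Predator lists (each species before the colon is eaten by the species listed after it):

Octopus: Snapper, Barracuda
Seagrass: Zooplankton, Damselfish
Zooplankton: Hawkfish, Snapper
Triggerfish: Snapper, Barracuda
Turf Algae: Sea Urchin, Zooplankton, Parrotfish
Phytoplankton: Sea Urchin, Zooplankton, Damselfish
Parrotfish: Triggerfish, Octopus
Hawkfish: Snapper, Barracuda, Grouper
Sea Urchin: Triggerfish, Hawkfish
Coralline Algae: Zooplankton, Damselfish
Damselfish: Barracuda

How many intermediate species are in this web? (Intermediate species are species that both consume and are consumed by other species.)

Intermediate species (has both prey and predators): Sea Urchin, Zooplankton, Parrotfish, Damselfish, Triggerfish, Octopus, Hawkfish.
Count: 7.

7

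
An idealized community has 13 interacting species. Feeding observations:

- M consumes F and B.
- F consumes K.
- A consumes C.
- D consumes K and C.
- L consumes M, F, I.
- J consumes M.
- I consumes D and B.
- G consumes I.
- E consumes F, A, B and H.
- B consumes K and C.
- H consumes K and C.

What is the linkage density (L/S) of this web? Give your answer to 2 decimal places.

There are L = 21 links among S = 13 species.
L/S = 21/13 = 1.6154 ≈ 1.62.

L/S = 1.62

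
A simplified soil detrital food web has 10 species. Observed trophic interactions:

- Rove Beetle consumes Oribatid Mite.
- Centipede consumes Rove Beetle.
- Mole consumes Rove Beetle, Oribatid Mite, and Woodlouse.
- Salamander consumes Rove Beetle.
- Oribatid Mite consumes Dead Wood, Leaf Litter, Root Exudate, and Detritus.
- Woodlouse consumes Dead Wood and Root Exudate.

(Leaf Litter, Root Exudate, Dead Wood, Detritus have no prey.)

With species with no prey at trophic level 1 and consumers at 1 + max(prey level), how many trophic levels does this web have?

4

Basal resources (level 1): Leaf Litter, Root Exudate, Dead Wood, Detritus.
Leaf Litter → Oribatid Mite → Rove Beetle → Centipede gives Centipede level 4.
No species has a prey at level 4, so no species reaches level 5.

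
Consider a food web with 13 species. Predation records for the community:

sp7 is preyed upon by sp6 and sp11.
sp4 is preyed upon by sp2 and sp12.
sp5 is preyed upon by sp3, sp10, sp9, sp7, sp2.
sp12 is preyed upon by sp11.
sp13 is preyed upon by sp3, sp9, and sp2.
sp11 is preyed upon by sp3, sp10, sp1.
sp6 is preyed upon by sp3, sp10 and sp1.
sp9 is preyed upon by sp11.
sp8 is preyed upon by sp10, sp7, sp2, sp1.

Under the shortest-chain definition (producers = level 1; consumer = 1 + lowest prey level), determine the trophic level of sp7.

Trophic level 2

sp5 is a producer → level 1.
sp7 eats sp5 → level 2.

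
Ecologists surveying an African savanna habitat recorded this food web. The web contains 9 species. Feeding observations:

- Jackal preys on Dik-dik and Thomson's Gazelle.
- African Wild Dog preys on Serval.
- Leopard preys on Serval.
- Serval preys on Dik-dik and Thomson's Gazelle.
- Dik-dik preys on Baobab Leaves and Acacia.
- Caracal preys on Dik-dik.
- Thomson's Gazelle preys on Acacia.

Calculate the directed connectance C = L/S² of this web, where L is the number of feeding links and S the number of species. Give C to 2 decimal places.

C = 0.12

The web has S = 9 species and L = 10 feeding links.
C = L / S² = 10 / 81 = 0.1235 ≈ 0.12.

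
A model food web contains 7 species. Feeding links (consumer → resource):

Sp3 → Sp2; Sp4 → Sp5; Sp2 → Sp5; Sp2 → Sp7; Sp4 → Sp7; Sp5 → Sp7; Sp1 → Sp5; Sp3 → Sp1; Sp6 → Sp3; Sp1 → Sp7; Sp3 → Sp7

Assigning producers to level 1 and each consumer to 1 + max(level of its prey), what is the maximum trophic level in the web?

Producers (level 1): Sp7.
Sp7 → Sp5 → Sp1 → Sp3 → Sp6 gives Sp6 level 5.
No species has a prey at level 5, so no species reaches level 6.

5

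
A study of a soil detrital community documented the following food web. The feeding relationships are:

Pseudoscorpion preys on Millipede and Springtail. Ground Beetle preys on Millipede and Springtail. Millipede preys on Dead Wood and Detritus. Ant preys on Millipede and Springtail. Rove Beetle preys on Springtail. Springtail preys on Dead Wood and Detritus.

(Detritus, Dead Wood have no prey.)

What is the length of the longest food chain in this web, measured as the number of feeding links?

2 links

One longest chain: Detritus → Millipede → Ant.
It has 3 species and 2 links.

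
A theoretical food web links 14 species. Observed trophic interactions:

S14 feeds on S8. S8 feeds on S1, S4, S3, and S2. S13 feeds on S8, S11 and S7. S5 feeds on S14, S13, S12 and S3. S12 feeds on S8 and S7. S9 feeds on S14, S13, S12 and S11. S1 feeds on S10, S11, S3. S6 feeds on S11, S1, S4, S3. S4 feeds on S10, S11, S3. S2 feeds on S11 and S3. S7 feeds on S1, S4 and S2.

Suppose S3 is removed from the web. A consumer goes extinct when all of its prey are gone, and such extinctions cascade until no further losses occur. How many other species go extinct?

Remove S3.
Every predator of it retains at least one other prey: S4 still has S10, S11; S1 still has S10, S11; S2 still has S11; S8 still has S4, S1, S2; S6 still has S11, S4, S1; S5 still has S13, S12, S14.
No consumer loses all prey, so no secondary extinctions occur.

0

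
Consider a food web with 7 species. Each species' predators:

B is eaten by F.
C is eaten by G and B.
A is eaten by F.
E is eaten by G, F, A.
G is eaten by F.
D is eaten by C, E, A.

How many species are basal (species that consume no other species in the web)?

1

Basal species (no prey listed): D.
Count: 1.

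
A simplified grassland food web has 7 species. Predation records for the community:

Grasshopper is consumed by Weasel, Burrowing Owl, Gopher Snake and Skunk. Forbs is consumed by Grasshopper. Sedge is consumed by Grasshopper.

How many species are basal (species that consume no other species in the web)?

Basal species (no prey listed): Forbs, Sedge.
Count: 2.

2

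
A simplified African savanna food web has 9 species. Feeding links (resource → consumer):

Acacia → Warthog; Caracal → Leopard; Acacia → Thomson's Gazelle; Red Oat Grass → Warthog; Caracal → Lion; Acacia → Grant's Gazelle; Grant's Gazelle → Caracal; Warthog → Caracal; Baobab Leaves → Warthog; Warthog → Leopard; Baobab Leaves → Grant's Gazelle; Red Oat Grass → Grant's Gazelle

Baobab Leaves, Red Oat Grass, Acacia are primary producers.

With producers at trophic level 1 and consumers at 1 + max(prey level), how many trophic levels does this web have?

Producers (level 1): Baobab Leaves, Red Oat Grass, Acacia.
Baobab Leaves → Warthog → Caracal → Leopard gives Leopard level 4.
No species has a prey at level 4, so no species reaches level 5.

4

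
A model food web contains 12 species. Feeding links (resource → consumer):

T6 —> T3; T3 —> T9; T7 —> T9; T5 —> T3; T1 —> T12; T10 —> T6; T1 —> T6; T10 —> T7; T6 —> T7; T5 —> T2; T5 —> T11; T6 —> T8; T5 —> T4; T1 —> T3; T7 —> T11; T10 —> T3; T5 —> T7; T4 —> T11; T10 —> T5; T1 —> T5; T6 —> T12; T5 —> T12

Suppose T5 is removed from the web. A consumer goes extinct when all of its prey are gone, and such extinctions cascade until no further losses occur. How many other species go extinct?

Remove T5.
Round 1: T2 (all prey gone), T4 (all prey gone) → extinct.
No further losses. Total secondary extinctions: 2.

2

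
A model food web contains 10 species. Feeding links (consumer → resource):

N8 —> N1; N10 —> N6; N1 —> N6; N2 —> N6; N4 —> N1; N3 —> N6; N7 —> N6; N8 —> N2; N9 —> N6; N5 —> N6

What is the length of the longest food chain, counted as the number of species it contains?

3 species

One longest chain: N6 → N1 → N8.
It has 3 species and 2 links.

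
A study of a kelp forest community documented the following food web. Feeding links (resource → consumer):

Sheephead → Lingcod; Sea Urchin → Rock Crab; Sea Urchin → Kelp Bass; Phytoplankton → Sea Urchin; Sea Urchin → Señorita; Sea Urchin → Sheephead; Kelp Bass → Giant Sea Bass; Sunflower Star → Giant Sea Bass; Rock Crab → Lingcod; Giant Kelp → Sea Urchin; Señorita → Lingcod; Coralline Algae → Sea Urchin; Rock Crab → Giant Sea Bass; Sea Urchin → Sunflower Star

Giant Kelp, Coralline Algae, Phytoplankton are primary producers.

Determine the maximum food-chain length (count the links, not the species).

3 links

One longest chain: Giant Kelp → Sea Urchin → Sunflower Star → Giant Sea Bass.
It has 4 species and 3 links.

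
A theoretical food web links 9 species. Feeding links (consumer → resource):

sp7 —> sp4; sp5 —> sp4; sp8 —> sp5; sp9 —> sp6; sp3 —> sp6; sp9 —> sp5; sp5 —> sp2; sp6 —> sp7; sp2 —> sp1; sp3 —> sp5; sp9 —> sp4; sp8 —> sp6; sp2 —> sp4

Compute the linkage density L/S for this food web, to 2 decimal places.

There are L = 13 links among S = 9 species.
L/S = 13/9 = 1.4444 ≈ 1.44.

L/S = 1.44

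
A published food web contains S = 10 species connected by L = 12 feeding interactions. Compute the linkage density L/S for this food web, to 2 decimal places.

L/S = 1.20

There are L = 12 links among S = 10 species.
L/S = 12/10 = 1.2000 ≈ 1.20.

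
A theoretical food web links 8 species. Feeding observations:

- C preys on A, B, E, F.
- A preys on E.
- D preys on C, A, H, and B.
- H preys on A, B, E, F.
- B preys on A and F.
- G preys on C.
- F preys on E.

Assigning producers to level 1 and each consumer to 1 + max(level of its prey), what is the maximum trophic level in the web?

Producers (level 1): E.
E → F → B → H → D gives D level 5.
No species has a prey at level 5, so no species reaches level 6.

5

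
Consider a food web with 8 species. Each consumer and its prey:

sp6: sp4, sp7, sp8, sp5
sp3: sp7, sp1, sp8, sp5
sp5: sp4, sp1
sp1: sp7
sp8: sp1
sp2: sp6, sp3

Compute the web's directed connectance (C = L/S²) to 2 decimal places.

C = 0.22

The web has S = 8 species and L = 14 feeding links.
C = L / S² = 14 / 64 = 0.2188 ≈ 0.22.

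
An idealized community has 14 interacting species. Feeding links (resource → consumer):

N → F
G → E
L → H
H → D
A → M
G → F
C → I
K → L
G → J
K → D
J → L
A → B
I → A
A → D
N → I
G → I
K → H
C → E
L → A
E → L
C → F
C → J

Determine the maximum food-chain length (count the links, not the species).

One longest chain: G → E → L → A → M.
It has 5 species and 4 links.

4 links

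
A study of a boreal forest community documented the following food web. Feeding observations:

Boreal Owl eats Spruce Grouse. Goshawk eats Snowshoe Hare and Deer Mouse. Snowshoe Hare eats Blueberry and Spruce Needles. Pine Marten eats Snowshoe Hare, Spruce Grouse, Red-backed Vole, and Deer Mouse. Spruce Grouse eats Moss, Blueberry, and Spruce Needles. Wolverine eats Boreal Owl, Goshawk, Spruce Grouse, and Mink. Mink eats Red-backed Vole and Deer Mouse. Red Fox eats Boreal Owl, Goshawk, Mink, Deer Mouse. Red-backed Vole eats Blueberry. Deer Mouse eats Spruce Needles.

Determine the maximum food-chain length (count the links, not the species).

3 links

One longest chain: Blueberry → Red-backed Vole → Mink → Red Fox.
It has 4 species and 3 links.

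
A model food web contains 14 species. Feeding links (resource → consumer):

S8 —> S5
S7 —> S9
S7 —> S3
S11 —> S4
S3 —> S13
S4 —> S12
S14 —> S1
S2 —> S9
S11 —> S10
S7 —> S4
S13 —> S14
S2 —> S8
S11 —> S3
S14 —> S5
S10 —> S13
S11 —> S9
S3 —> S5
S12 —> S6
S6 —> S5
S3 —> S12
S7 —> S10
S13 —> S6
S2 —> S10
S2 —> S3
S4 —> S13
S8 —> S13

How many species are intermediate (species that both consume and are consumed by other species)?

Intermediate species (has both prey and predators): S8, S3, S10, S4, S13, S12, S14, S6.
Count: 8.

8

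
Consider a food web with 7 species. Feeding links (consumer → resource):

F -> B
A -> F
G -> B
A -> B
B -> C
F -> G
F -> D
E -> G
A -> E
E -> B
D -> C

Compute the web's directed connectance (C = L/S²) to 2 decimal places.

The web has S = 7 species and L = 11 feeding links.
C = L / S² = 11 / 49 = 0.2245 ≈ 0.22.

C = 0.22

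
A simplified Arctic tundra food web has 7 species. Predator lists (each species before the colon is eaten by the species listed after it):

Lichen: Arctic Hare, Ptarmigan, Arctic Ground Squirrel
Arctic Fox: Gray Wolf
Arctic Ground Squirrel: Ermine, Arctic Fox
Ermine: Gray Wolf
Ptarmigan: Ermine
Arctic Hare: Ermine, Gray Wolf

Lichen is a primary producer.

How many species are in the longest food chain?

One longest chain: Lichen → Arctic Hare → Ermine → Gray Wolf.
It has 4 species and 3 links.

4 species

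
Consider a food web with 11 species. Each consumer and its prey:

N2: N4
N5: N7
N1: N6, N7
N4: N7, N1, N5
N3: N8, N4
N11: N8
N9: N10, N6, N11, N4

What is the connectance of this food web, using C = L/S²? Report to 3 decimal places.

The web has S = 11 species and L = 14 feeding links.
C = L / S² = 14 / 121 = 0.1157 ≈ 0.116.

C = 0.116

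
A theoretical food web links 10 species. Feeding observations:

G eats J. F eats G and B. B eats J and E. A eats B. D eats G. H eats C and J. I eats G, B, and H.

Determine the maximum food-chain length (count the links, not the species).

2 links

One longest chain: J → B → F.
It has 3 species and 2 links.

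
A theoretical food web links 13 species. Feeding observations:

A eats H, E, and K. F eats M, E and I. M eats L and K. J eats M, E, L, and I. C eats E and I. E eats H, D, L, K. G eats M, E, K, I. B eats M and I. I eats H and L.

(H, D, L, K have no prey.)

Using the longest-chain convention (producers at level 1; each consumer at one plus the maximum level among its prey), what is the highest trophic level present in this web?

3

Producers (level 1): H, D, L, K.
L → M → F gives F level 3.
No species has a prey at level 3, so no species reaches level 4.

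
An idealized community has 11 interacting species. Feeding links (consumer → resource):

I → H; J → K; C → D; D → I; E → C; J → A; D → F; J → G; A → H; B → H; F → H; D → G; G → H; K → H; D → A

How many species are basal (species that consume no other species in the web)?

Basal species (no prey listed): H.
Count: 1.

1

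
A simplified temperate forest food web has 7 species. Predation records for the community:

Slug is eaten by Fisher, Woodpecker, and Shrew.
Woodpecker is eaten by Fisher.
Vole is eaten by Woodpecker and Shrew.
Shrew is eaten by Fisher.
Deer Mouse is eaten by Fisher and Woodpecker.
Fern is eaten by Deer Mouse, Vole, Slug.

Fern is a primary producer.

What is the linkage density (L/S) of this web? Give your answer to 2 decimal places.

L/S = 1.71

There are L = 12 links among S = 7 species.
L/S = 12/7 = 1.7143 ≈ 1.71.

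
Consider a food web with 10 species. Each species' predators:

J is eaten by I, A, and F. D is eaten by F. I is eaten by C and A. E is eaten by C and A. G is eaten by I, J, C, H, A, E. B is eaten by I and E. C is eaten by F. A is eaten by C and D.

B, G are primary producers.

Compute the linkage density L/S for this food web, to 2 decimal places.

There are L = 19 links among S = 10 species.
L/S = 19/10 = 1.9000 ≈ 1.90.

L/S = 1.90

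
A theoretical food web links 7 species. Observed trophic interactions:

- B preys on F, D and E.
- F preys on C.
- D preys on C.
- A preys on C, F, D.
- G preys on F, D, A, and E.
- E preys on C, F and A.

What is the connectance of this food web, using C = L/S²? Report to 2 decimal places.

The web has S = 7 species and L = 15 feeding links.
C = L / S² = 15 / 49 = 0.3061 ≈ 0.31.

C = 0.31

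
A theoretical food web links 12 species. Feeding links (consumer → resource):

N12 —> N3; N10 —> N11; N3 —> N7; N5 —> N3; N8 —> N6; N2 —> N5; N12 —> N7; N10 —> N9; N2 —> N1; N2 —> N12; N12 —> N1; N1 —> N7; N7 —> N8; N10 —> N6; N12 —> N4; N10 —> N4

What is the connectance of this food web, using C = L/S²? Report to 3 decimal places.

C = 0.111

The web has S = 12 species and L = 16 feeding links.
C = L / S² = 16 / 144 = 0.1111 ≈ 0.111.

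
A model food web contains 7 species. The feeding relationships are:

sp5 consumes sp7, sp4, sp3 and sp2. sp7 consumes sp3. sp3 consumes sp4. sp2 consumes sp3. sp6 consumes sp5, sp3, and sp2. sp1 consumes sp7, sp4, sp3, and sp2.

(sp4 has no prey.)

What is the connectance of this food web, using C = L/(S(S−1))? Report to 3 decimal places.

C = 0.333

The web has S = 7 species and L = 14 feeding links.
C = L / (S(S−1)) = 14 / 42 = 0.3333 ≈ 0.333.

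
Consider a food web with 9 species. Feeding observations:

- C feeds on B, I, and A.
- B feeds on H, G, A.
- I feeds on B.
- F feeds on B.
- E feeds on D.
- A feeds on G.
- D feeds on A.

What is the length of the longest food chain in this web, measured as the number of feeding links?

4 links

One longest chain: G → A → B → I → C.
It has 5 species and 4 links.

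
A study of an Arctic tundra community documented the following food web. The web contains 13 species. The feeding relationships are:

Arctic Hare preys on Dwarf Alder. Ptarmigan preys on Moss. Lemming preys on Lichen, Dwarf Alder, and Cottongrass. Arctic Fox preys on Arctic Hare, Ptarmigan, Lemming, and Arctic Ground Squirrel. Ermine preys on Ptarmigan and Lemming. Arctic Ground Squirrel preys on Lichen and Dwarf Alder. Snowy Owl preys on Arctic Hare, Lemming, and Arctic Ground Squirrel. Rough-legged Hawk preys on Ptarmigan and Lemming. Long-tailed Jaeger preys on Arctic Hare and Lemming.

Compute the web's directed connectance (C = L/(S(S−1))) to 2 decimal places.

The web has S = 13 species and L = 20 feeding links.
C = L / (S(S−1)) = 20 / 156 = 0.1282 ≈ 0.13.

C = 0.13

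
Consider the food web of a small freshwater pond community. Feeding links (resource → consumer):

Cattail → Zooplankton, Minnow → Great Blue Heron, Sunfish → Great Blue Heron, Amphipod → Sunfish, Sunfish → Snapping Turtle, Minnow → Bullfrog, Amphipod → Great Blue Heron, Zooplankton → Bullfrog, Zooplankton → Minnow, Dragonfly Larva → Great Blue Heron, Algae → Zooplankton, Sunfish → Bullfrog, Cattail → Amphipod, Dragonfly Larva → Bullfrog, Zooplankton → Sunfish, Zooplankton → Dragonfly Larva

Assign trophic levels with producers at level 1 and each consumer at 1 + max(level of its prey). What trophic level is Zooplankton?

Algae is a producer → level 1.
Zooplankton eats Algae (level 1); other prey at levels: Cattail 1 → level 2.

Trophic level 2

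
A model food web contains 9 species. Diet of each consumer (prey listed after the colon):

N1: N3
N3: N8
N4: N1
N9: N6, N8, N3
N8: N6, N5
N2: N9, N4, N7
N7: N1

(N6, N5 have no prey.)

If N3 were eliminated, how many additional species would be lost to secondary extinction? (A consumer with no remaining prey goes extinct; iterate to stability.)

3

Remove N3.
Round 1: N1 (all prey gone) → extinct.
Round 2: N4 (all prey gone), N7 (all prey gone) → extinct.
No further losses. Total secondary extinctions: 3.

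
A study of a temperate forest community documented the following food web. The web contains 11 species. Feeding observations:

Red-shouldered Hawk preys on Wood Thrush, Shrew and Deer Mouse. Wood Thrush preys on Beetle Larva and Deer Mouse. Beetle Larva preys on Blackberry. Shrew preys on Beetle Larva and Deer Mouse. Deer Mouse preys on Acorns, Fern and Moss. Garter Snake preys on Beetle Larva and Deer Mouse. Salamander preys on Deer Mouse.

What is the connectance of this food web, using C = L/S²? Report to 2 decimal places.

The web has S = 11 species and L = 14 feeding links.
C = L / S² = 14 / 121 = 0.1157 ≈ 0.12.

C = 0.12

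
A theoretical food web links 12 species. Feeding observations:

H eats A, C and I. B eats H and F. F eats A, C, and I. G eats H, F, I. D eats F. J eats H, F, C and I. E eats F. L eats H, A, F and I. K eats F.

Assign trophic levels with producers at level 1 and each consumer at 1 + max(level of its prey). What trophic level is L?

Trophic level 3

I is a producer → level 1.
H eats I (level 1); other prey at levels: A 1, C 1 → level 2.
L eats H (level 2); other prey at levels: I 1, A 1, F 2 → level 3.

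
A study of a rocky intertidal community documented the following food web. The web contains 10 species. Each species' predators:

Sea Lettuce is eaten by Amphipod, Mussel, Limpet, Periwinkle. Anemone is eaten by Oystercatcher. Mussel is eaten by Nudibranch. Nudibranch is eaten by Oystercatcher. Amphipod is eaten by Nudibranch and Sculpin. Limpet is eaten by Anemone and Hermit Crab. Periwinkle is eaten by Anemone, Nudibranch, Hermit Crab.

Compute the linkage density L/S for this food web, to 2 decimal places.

L/S = 1.40

There are L = 14 links among S = 10 species.
L/S = 14/10 = 1.4000 ≈ 1.40.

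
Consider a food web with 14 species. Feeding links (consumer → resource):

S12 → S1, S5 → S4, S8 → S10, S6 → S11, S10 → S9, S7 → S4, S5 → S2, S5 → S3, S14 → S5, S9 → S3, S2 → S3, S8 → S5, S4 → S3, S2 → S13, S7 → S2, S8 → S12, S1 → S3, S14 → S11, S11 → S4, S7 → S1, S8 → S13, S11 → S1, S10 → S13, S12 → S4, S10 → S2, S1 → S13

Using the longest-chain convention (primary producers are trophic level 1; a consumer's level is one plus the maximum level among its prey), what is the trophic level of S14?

S3 is a producer → level 1.
S4 eats S3 → level 2.
S11 eats S4 (level 2); other prey at levels: S1 2 → level 3.
S14 eats S11 (level 3); other prey at levels: S5 3 → level 4.

Trophic level 4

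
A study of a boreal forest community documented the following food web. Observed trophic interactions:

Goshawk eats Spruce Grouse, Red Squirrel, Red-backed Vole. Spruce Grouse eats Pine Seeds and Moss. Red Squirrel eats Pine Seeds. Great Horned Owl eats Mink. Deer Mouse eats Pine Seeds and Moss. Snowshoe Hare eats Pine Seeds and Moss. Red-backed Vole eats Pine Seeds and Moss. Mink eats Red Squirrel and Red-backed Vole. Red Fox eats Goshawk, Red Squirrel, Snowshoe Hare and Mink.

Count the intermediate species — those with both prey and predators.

Intermediate species (has both prey and predators): Red-backed Vole, Snowshoe Hare, Spruce Grouse, Red Squirrel, Mink, Goshawk.
Count: 6.

6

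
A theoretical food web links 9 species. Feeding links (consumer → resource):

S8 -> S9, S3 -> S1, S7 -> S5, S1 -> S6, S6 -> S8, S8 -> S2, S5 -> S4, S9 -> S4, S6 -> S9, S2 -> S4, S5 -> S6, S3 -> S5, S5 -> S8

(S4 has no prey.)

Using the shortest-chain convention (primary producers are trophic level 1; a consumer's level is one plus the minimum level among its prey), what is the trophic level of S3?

S4 is a producer → level 1.
S5 eats S4 → level 2.
S3 eats S5 → level 3.
No prey of S3 is below level 2, so 3 is the minimum.

Trophic level 3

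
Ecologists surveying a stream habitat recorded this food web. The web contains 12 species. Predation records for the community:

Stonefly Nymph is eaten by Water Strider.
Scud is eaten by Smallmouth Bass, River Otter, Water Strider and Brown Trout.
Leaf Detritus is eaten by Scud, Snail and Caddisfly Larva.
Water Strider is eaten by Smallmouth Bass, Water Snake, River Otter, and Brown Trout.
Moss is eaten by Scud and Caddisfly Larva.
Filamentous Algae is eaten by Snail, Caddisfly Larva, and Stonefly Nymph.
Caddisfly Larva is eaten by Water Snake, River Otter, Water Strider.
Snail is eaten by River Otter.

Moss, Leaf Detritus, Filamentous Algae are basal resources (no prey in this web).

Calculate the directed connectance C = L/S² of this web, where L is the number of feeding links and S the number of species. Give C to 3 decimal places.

The web has S = 12 species and L = 21 feeding links.
C = L / S² = 21 / 144 = 0.1458 ≈ 0.146.

C = 0.146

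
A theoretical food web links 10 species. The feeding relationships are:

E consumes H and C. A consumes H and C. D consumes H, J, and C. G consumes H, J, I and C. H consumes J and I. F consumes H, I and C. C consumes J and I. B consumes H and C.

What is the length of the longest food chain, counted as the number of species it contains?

One longest chain: J → C → D.
It has 3 species and 2 links.

3 species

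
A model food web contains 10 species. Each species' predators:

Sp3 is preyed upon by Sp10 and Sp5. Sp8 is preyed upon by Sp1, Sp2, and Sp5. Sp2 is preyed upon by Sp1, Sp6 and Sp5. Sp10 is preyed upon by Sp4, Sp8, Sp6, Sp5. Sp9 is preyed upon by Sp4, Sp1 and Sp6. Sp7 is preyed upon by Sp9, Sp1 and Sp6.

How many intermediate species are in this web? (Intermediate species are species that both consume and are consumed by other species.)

Intermediate species (has both prey and predators): Sp9, Sp10, Sp8, Sp2.
Count: 4.

4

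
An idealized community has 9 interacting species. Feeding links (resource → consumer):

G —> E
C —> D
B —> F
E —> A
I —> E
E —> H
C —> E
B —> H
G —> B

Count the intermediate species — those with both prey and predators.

Intermediate species (has both prey and predators): E, B.
Count: 2.

2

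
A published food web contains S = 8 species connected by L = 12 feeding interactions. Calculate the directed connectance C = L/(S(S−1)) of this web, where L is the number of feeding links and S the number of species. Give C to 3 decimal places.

C = 0.214

The web has S = 8 species and L = 12 feeding links.
C = L / (S(S−1)) = 12 / 56 = 0.2143 ≈ 0.214.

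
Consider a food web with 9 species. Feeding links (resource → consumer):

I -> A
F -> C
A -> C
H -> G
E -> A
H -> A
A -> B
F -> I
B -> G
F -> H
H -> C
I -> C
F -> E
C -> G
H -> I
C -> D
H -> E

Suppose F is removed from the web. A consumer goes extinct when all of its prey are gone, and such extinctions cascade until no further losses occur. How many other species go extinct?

Remove F.
Round 1: H (all prey gone) → extinct.
Round 2: I (all prey gone), E (all prey gone) → extinct.
Round 3: A (all prey gone) → extinct.
Round 4: C (all prey gone), B (all prey gone) → extinct.
Round 5: D (all prey gone), G (all prey gone) → extinct.
No further losses. Total secondary extinctions: 8.

8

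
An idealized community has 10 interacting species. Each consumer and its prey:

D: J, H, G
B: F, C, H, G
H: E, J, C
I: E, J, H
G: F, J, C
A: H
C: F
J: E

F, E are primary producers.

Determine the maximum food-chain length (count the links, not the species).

3 links

One longest chain: E → J → H → I.
It has 4 species and 3 links.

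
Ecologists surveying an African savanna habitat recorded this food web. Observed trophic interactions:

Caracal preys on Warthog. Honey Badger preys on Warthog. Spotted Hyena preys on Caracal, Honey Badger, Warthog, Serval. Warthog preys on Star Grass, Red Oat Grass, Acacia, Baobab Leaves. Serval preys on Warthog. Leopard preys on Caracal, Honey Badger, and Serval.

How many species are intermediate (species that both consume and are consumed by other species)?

Intermediate species (has both prey and predators): Warthog, Caracal, Honey Badger, Serval.
Count: 4.

4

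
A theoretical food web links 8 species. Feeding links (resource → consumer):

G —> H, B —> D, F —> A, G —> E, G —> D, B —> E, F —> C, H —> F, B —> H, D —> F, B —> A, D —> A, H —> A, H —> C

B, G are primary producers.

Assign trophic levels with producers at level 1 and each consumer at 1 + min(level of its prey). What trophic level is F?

B is a producer → level 1.
D eats B → level 2.
F eats D → level 3.
No prey of F is below level 2, so 3 is the minimum.

Trophic level 3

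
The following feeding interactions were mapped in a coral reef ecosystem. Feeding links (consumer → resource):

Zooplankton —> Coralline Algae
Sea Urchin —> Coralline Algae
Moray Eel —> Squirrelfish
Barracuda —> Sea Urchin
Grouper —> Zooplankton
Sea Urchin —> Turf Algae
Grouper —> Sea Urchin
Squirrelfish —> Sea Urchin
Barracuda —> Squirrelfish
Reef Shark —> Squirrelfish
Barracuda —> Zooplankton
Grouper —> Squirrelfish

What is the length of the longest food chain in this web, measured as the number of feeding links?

3 links

One longest chain: Turf Algae → Sea Urchin → Squirrelfish → Moray Eel.
It has 4 species and 3 links.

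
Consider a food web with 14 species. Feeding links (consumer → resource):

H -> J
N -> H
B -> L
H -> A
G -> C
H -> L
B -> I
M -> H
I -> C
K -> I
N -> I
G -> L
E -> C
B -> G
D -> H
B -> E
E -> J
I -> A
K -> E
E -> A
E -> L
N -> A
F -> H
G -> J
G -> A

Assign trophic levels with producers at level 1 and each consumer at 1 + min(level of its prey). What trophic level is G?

A is a producer → level 1.
G eats A → level 2.

Trophic level 2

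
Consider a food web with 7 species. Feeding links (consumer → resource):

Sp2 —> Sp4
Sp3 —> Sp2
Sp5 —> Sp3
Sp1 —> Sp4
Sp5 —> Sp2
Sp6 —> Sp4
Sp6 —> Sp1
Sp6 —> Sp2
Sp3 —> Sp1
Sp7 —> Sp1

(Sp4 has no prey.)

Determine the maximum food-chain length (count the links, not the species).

3 links

One longest chain: Sp4 → Sp1 → Sp3 → Sp5.
It has 4 species and 3 links.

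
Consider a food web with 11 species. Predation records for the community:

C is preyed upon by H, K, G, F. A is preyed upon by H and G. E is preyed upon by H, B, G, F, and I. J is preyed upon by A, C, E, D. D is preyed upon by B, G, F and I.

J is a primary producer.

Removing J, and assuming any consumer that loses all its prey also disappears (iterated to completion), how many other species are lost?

Remove J.
Round 1: E (all prey gone), D (all prey gone), C (all prey gone), A (all prey gone) → extinct.
Round 2: G (all prey gone), I (all prey gone), F (all prey gone), K (all prey gone), B (all prey gone), H (all prey gone) → extinct.
No further losses. Total secondary extinctions: 10.

10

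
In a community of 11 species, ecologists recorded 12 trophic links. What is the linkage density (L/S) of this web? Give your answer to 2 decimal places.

L/S = 1.09

There are L = 12 links among S = 11 species.
L/S = 12/11 = 1.0909 ≈ 1.09.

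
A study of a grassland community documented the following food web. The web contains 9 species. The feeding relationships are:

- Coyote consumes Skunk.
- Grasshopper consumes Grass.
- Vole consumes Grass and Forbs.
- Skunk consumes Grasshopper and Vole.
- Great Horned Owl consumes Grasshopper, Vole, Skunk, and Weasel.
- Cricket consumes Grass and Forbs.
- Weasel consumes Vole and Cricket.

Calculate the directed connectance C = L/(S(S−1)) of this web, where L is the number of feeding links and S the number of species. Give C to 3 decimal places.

The web has S = 9 species and L = 14 feeding links.
C = L / (S(S−1)) = 14 / 72 = 0.1944 ≈ 0.194.

C = 0.194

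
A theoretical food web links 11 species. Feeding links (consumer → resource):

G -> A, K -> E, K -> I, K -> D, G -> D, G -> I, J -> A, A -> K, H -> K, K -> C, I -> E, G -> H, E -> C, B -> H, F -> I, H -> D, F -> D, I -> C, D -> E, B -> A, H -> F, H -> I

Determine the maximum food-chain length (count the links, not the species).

5 links

One longest chain: C → E → D → K → A → G.
It has 6 species and 5 links.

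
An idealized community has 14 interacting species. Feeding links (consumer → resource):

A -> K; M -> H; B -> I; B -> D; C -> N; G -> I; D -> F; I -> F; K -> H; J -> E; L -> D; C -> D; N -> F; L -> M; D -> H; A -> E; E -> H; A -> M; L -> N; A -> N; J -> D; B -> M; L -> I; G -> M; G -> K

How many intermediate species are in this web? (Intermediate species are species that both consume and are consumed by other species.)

Intermediate species (has both prey and predators): D, N, M, E, I, K.
Count: 6.

6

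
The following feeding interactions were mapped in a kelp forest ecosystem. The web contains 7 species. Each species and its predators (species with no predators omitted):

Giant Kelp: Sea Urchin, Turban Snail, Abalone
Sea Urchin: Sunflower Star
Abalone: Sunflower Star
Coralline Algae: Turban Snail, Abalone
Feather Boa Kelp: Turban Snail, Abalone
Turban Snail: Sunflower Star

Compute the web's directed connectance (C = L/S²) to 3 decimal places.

C = 0.204

The web has S = 7 species and L = 10 feeding links.
C = L / S² = 10 / 49 = 0.2041 ≈ 0.204.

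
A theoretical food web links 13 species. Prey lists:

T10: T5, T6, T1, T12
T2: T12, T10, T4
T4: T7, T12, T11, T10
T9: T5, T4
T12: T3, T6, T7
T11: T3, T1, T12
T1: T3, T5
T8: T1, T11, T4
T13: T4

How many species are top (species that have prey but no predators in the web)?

Top species (has prey, but nothing eats it): T8, T9, T2, T13.
Count: 4.

4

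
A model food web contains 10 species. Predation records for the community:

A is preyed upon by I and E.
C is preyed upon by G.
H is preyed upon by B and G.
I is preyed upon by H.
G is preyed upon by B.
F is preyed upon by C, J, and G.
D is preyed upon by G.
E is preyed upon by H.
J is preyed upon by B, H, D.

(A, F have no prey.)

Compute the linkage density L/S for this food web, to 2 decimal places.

L/S = 1.50

There are L = 15 links among S = 10 species.
L/S = 15/10 = 1.5000 ≈ 1.50.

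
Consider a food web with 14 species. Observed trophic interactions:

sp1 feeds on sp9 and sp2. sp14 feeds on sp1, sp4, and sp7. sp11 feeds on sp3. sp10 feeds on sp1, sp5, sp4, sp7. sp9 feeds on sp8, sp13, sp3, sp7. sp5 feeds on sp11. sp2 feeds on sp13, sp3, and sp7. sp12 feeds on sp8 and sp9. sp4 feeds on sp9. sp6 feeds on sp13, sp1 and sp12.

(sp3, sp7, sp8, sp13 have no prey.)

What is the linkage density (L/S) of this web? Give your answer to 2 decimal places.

There are L = 24 links among S = 14 species.
L/S = 24/14 = 1.7143 ≈ 1.71.

L/S = 1.71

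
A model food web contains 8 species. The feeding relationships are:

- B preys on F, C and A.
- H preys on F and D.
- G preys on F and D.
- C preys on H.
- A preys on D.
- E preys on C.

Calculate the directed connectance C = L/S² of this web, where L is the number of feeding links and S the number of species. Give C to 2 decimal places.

C = 0.16

The web has S = 8 species and L = 10 feeding links.
C = L / S² = 10 / 64 = 0.1562 ≈ 0.16.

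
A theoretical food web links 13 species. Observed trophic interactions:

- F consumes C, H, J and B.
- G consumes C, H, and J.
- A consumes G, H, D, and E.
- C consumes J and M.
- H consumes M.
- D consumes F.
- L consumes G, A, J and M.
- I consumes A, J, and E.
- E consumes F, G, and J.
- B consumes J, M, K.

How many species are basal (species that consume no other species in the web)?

Basal species (no prey listed): J, K, M.
Count: 3.

3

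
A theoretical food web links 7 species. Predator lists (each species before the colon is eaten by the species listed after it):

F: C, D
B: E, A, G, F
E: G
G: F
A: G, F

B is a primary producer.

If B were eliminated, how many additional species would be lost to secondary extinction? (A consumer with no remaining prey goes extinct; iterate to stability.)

6

Remove B.
Round 1: E (all prey gone), A (all prey gone) → extinct.
Round 2: G (all prey gone) → extinct.
Round 3: F (all prey gone) → extinct.
Round 4: C (all prey gone), D (all prey gone) → extinct.
No further losses. Total secondary extinctions: 6.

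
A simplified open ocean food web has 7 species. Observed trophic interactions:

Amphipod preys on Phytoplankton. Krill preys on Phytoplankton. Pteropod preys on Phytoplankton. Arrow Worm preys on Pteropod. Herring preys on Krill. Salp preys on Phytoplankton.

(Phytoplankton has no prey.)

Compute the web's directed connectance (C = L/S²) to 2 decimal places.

C = 0.12

The web has S = 7 species and L = 6 feeding links.
C = L / S² = 6 / 49 = 0.1224 ≈ 0.12.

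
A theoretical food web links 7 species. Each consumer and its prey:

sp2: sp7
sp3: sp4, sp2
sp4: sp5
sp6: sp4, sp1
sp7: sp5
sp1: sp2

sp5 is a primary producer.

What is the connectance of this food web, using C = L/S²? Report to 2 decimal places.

The web has S = 7 species and L = 8 feeding links.
C = L / S² = 8 / 49 = 0.1633 ≈ 0.16.

C = 0.16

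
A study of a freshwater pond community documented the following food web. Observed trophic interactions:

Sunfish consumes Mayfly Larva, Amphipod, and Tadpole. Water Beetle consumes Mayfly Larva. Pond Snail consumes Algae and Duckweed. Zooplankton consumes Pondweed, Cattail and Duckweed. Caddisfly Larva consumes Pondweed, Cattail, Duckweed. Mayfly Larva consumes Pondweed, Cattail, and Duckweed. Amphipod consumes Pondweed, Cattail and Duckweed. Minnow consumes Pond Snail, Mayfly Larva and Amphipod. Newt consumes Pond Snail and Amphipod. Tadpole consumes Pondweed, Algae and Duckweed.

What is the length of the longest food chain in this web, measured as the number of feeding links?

One longest chain: Duckweed → Mayfly Larva → Sunfish.
It has 3 species and 2 links.

2 links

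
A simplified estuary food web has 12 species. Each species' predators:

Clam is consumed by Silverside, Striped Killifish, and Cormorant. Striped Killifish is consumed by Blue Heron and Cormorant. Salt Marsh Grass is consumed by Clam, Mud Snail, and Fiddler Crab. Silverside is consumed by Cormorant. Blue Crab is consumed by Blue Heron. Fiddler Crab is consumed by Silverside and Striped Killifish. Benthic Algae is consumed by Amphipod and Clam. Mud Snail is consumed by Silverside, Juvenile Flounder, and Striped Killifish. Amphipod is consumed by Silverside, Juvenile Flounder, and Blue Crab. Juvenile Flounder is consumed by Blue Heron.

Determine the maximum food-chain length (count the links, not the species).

One longest chain: Salt Marsh Grass → Mud Snail → Juvenile Flounder → Blue Heron.
It has 4 species and 3 links.

3 links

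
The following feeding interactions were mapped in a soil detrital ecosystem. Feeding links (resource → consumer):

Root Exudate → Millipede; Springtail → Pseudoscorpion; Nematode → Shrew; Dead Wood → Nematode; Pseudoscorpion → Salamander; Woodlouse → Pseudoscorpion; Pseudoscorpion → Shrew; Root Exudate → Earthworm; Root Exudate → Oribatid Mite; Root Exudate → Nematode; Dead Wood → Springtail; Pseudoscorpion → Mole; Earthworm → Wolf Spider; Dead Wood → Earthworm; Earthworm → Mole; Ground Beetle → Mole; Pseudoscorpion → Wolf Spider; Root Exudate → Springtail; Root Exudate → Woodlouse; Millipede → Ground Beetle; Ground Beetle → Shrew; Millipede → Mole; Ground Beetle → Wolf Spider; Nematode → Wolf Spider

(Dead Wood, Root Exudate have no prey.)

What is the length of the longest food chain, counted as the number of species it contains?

One longest chain: Dead Wood → Springtail → Pseudoscorpion → Shrew.
It has 4 species and 3 links.

4 species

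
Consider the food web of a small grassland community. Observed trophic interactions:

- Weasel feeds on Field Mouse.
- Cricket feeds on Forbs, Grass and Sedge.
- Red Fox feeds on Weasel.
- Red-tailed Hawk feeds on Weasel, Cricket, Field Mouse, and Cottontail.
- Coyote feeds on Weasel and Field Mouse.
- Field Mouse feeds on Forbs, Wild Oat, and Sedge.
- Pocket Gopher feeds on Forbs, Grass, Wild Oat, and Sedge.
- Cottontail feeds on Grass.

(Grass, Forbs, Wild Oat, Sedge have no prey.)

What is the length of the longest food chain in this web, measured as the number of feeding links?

3 links

One longest chain: Forbs → Field Mouse → Weasel → Red Fox.
It has 4 species and 3 links.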